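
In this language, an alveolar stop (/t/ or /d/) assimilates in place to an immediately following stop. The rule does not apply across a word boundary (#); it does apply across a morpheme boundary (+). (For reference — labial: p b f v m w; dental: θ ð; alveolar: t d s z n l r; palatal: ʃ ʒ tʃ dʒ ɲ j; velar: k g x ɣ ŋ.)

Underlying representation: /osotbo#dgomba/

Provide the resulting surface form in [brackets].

/t/ before /b/ (labial) → [p]
/d/ before /g/ (velar) → [g]

[osopbo#ggomba]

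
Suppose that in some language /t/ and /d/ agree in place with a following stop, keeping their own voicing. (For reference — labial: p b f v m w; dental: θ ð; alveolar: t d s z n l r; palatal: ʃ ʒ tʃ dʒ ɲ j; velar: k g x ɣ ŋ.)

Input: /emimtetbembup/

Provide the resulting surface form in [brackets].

/t/ before /b/ (labial) → [p]

[emimtepbembup]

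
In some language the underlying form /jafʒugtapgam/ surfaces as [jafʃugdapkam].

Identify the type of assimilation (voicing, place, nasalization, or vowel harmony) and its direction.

voicing assimilation, progressive

/ʒ/→[ʃ] /t/→[d] /g/→[k].
Each target copies a feature from the preceding segment, so the direction is progressive.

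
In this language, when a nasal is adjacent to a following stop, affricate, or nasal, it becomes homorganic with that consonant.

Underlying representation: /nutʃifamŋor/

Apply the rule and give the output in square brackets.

[nutʃifaŋŋor]

/m/ before /ŋ/ (velar) → [ŋ]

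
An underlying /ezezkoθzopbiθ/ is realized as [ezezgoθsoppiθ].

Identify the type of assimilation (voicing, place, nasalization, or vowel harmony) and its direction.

/k/→[g] /z/→[s] /b/→[p].
Each target copies a feature from the preceding segment, so the direction is progressive.

voicing assimilation, progressive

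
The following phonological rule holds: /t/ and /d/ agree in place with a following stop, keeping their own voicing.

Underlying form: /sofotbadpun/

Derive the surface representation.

/t/ before /b/ (labial) → [p]
/d/ before /p/ (labial) → [b]

[sofopbabpun]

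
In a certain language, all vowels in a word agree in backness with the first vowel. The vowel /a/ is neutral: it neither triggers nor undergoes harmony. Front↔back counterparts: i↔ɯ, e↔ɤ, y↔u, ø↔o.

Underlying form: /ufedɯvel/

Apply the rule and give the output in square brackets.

/e/ harmonizes with /u/ ([+back]) → [ɤ]
/e/ harmonizes with /u/ ([+back]) → [ɤ]

[ufɤdɯvɤl]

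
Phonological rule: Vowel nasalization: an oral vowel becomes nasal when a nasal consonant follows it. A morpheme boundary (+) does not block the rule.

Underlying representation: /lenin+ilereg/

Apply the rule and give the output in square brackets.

[lẽnĩn+ilereg]

/e/ before nasal /n/ → [ẽ]
/i/ before nasal /n/ → [ĩ]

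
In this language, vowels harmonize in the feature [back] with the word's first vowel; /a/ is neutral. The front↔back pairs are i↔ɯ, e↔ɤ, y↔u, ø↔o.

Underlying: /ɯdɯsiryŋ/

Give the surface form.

[ɯdɯsɯruŋ]

/i/ harmonizes with /ɯ/ ([+back]) → [ɯ]
/y/ harmonizes with /ɯ/ ([+back]) → [u]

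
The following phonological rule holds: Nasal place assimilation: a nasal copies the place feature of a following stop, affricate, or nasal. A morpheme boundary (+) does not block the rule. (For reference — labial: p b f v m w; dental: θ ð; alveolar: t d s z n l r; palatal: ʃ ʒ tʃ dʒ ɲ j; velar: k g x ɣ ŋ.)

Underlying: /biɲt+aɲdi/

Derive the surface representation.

[bint+andi]

/ɲ/ before /t/ (alveolar) → [n]
/ɲ/ before /d/ (alveolar) → [n]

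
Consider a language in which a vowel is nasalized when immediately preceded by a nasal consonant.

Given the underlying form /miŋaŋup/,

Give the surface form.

/i/ after nasal /m/ → [ĩ]
/a/ after nasal /ŋ/ → [ã]
/u/ after nasal /ŋ/ → [ũ]

[mĩŋãŋũp]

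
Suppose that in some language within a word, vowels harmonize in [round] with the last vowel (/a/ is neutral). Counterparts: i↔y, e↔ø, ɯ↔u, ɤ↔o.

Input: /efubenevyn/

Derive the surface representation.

[øfubønøvyn]

/e/ harmonizes with /y/ ([+round]) → [ø]
/e/ harmonizes with /y/ ([+round]) → [ø]
/e/ harmonizes with /y/ ([+round]) → [ø]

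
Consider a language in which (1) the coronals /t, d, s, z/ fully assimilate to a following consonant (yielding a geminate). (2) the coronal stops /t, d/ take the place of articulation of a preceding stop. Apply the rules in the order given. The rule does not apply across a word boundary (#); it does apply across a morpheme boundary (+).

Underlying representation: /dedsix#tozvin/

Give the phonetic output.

Rule 1: /d/ before /s/ → [s] (total assimilation)
Rule 1: /z/ before /v/ → [v] (total assimilation)
After rule 1: dessix#tovvin
Rule 2: no segment meets the rule's conditions; no change.

[dessix#tovvin]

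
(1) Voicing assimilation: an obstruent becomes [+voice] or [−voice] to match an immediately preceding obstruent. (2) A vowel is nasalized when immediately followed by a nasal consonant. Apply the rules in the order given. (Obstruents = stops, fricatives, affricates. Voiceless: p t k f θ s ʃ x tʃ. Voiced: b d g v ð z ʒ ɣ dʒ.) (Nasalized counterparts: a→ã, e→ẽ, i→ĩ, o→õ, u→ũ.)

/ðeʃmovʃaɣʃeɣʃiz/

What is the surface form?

Rule 1: /ʃ/ after /v/ (voiced) → [ʒ]
Rule 1: /ʃ/ after /ɣ/ (voiced) → [ʒ]
Rule 1: /ʃ/ after /ɣ/ (voiced) → [ʒ]
After rule 1: ðeʃmovʒaɣʒeɣʒiz
Rule 2: no segment meets the rule's conditions; no change.

[ðeʃmovʒaɣʒeɣʒiz]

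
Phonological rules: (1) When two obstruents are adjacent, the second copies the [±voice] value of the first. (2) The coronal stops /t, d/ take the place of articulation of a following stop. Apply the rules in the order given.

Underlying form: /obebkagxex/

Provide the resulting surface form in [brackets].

Rule 1: /k/ after /b/ (voiced) → [g]
Rule 1: /x/ after /g/ (voiced) → [ɣ]
After rule 1: obebgagɣex
Rule 2: no segment meets the rule's conditions; no change.

[obebgagɣex]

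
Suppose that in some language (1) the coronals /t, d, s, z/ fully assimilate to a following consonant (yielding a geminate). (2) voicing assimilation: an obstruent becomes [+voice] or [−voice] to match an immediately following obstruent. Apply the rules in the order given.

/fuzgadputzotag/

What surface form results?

Rule 1: /z/ before /g/ → [g] (total assimilation)
Rule 1: /d/ before /p/ → [p] (total assimilation)
Rule 1: /t/ before /z/ → [z] (total assimilation)
After rule 1: fuggappuzzotag
Rule 2: no segment meets the rule's conditions; no change.

[fuggappuzzotag]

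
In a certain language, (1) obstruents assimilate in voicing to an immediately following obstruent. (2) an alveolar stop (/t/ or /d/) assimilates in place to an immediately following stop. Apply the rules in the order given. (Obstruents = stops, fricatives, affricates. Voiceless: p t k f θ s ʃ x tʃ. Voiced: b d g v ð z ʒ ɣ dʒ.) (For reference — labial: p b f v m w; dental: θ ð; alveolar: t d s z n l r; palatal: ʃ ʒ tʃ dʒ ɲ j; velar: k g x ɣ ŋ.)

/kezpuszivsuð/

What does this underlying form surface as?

Rule 1: /z/ before /p/ (voiceless) → [s]
Rule 1: /s/ before /z/ (voiced) → [z]
Rule 1: /v/ before /s/ (voiceless) → [f]
After rule 1: kespuzzifsuð
Rule 2: no segment meets the rule's conditions; no change.

[kespuzzifsuð]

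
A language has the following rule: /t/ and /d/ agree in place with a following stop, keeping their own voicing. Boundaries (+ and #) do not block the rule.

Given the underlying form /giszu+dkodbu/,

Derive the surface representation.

/d/ before /k/ (velar) → [g]
/d/ before /b/ (labial) → [b]

[giszu+gkobbu]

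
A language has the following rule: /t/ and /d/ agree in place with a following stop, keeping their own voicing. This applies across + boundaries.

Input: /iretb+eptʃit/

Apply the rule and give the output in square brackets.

/t/ before /b/ (labial) → [p]

[irepb+eptʃit]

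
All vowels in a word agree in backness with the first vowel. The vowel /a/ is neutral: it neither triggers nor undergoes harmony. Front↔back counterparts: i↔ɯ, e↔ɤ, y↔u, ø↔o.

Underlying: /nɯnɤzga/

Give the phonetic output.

[nɯnɤzga]

no segment meets the rule's conditions; no change.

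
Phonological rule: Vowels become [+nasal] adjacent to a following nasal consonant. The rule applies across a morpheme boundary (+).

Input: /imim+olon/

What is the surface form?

[ĩmĩm+olõn]

/i/ before nasal /m/ → [ĩ]
/i/ before nasal /m/ → [ĩ]
/o/ before nasal /n/ → [õ]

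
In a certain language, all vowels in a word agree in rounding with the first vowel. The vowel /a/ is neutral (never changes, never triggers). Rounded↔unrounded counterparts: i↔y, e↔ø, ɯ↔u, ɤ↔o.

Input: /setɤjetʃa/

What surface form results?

[setɤjetʃa]

no segment meets the rule's conditions; no change.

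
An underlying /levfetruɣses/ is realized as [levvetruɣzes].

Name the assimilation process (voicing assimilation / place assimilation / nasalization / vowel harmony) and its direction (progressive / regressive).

voicing assimilation, progressive

/f/→[v] /s/→[z].
Each target copies a feature from the preceding segment, so the direction is progressive.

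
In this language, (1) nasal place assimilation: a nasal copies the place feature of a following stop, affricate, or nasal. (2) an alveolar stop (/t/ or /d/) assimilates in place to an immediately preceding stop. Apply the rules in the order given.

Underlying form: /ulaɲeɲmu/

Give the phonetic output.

[ulaɲemmu]

Rule 1: /ɲ/ before /m/ (labial) → [m]
After rule 1: ulaɲemmu
Rule 2: no segment meets the rule's conditions; no change.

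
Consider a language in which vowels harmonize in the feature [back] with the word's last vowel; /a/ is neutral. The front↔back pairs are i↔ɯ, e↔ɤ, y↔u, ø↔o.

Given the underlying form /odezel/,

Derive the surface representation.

/o/ harmonizes with /e/ ([-back]) → [ø]

[ødezel]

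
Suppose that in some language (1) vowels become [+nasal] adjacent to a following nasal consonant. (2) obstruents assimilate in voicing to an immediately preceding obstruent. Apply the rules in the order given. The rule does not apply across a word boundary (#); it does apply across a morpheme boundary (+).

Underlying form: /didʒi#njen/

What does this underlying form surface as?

Rule 1: /e/ before nasal /n/ → [ẽ]
After rule 1: didʒi#njẽn
Rule 2: no segment meets the rule's conditions; no change.

[didʒi#njẽn]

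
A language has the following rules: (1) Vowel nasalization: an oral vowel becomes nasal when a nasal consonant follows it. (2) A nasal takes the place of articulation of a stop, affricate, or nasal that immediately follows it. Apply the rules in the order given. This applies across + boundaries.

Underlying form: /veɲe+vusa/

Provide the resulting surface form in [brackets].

[vẽɲe+vusa]

Rule 1: /e/ before nasal /ɲ/ → [ẽ]
After rule 1: vẽɲe+vusa
Rule 2: no segment meets the rule's conditions; no change.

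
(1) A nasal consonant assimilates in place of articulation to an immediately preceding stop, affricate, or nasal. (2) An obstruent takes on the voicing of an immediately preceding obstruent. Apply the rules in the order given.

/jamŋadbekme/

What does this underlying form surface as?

Rule 1: /ŋ/ after /m/ (labial) → [m]
Rule 1: /m/ after /k/ (velar) → [ŋ]
After rule 1: jammadbekŋe
Rule 2: no segment meets the rule's conditions; no change.

[jammadbekŋe]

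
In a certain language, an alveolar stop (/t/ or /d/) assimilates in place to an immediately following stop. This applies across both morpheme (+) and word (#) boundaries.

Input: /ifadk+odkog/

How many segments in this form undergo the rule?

2

/d/ before /k/ (velar) → [g]
/d/ before /k/ (velar) → [g]
2 segments change.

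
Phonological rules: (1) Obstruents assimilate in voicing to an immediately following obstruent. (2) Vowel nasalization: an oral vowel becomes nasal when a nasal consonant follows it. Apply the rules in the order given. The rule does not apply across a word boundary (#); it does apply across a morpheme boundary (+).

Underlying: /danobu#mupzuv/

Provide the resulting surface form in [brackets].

[dãnobu#mubzuv]

Rule 1: /p/ before /z/ (voiced) → [b]
After rule 1: danobu#mubzuv
Rule 2: /a/ before nasal /n/ → [ã]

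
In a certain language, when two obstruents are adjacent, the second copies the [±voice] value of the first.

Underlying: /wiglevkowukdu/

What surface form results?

/k/ after /v/ (voiced) → [g]
/d/ after /k/ (voiceless) → [t]

[wiglevgowuktu]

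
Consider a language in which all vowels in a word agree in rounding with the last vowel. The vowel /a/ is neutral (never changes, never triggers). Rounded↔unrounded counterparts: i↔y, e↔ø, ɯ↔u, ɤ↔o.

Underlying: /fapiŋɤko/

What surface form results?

[fapyŋoko]

/i/ harmonizes with /o/ ([+round]) → [y]
/ɤ/ harmonizes with /o/ ([+round]) → [o]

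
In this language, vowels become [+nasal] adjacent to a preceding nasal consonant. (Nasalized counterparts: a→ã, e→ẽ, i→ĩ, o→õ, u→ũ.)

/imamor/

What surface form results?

/a/ after nasal /m/ → [ã]
/o/ after nasal /m/ → [õ]

[imãmõr]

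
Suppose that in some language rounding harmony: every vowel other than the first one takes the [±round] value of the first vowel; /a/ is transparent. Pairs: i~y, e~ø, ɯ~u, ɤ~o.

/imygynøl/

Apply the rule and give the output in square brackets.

/y/ harmonizes with /i/ ([-round]) → [i]
/y/ harmonizes with /i/ ([-round]) → [i]
/ø/ harmonizes with /i/ ([-round]) → [e]

[imiginel]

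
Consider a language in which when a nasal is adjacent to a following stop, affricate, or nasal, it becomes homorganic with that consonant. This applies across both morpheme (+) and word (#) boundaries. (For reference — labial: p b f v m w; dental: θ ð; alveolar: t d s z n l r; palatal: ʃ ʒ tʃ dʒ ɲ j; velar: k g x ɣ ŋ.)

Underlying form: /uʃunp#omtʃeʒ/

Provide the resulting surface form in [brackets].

[uʃump#oɲtʃeʒ]

/n/ before /p/ (labial) → [m]
/m/ before /tʃ/ (palatal) → [ɲ]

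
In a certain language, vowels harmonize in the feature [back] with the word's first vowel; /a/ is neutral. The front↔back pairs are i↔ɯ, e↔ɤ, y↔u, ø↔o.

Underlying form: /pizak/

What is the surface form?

no segment meets the rule's conditions; no change.

[pizak]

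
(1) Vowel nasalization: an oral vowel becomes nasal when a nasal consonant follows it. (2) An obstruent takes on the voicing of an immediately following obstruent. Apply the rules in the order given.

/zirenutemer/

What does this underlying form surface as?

Rule 1: /e/ before nasal /n/ → [ẽ]
Rule 1: /e/ before nasal /m/ → [ẽ]
After rule 1: zirẽnutẽmer
Rule 2: no segment meets the rule's conditions; no change.

[zirẽnutẽmer]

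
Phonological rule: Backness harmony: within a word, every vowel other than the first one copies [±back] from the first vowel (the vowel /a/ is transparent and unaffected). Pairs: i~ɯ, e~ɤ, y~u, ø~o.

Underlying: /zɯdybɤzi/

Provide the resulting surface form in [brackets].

/y/ harmonizes with /ɯ/ ([+back]) → [u]
/i/ harmonizes with /ɯ/ ([+back]) → [ɯ]

[zɯdubɤzɯ]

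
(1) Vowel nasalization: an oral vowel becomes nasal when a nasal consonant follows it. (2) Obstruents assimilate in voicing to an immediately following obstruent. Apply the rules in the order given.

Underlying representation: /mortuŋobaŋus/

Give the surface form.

[mortũŋobãŋus]

Rule 1: /u/ before nasal /ŋ/ → [ũ]
Rule 1: /a/ before nasal /ŋ/ → [ã]
After rule 1: mortũŋobãŋus
Rule 2: no segment meets the rule's conditions; no change.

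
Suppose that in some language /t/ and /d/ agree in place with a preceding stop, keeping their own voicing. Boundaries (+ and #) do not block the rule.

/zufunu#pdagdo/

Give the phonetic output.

/d/ after /p/ (labial) → [b]
/d/ after /g/ (velar) → [g]

[zufunu#pbaggo]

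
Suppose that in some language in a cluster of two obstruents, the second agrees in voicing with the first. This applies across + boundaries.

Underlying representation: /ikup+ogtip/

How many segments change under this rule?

/t/ after /g/ (voiced) → [d]
1 segment changes.

1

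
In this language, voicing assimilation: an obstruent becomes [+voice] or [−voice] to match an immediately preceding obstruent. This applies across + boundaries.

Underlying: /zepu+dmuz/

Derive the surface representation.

[zepu+dmuz]

no segment meets the rule's conditions; no change.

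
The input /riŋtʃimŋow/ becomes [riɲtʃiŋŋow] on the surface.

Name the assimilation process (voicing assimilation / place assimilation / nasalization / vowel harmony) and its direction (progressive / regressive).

/ŋ/→[ɲ] /m/→[ŋ].
Each target copies a feature from the following segment, so the direction is regressive.

place assimilation, regressive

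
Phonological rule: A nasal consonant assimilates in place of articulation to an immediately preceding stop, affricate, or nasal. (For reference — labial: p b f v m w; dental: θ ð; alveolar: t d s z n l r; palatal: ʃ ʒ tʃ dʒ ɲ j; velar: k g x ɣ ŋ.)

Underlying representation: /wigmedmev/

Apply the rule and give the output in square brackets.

/m/ after /g/ (velar) → [ŋ]
/m/ after /d/ (alveolar) → [n]

[wigŋednev]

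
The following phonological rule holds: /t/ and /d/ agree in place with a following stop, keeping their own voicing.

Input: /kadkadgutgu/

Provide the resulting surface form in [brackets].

/d/ before /k/ (velar) → [g]
/d/ before /g/ (velar) → [g]
/t/ before /g/ (velar) → [k]

[kagkaggukgu]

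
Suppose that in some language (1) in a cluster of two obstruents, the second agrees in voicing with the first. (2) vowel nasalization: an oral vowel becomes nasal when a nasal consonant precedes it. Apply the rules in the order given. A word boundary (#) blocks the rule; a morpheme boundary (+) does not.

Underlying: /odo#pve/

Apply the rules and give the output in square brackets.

[odo#pfe]

Rule 1: /v/ after /p/ (voiceless) → [f]
After rule 1: odo#pfe
Rule 2: no segment meets the rule's conditions; no change.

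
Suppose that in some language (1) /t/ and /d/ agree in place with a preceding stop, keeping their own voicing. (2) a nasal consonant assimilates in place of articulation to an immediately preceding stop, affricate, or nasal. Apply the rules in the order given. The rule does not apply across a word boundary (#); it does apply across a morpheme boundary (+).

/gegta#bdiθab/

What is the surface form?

[gegka#bbiθab]

Rule 1: /t/ after /g/ (velar) → [k]
Rule 1: /d/ after /b/ (labial) → [b]
After rule 1: gegka#bbiθab
Rule 2: no segment meets the rule's conditions; no change.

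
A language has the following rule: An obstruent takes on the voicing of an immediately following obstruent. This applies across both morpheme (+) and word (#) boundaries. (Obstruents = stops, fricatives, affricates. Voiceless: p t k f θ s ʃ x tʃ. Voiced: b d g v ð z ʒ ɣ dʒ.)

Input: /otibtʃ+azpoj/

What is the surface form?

[otiptʃ+aspoj]

/b/ before /tʃ/ (voiceless) → [p]
/z/ before /p/ (voiceless) → [s]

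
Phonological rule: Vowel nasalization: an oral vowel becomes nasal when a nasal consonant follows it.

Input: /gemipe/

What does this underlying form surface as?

[gẽmipe]

/e/ before nasal /m/ → [ẽ]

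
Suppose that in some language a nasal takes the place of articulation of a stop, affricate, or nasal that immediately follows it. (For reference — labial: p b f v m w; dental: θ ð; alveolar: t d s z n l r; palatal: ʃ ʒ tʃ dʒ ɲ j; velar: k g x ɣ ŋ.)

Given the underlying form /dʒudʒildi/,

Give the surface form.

no segment meets the rule's conditions; no change.

[dʒudʒildi]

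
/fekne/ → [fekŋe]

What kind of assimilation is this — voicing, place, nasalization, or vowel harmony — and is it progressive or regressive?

/n/→[ŋ].
Each target copies a feature from the preceding segment, so the direction is progressive.

place assimilation, progressive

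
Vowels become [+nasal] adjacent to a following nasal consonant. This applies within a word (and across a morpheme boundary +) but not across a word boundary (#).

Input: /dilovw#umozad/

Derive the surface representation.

[dilovw#ũmozad]

/u/ before nasal /m/ → [ũ]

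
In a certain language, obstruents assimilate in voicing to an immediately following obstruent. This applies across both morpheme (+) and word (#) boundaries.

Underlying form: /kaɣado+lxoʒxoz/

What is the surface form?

/ʒ/ before /x/ (voiceless) → [ʃ]

[kaɣado+lxoʃxoz]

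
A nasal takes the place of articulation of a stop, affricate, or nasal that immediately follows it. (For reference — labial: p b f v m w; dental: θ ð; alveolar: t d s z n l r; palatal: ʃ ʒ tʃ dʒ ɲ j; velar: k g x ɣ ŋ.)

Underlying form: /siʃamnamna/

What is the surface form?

[siʃannanna]

/m/ before /n/ (alveolar) → [n]
/m/ before /n/ (alveolar) → [n]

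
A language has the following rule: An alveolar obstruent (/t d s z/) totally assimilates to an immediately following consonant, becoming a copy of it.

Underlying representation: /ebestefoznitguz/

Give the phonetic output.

[ebettefonnigguz]

/s/ before /t/ → [t] (total assimilation)
/z/ before /n/ → [n] (total assimilation)
/t/ before /g/ → [g] (total assimilation)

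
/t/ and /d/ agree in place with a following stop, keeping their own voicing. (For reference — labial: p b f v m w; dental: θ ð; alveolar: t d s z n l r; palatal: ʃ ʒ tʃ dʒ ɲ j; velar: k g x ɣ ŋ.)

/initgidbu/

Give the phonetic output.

/t/ before /g/ (velar) → [k]
/d/ before /b/ (labial) → [b]

[inikgibbu]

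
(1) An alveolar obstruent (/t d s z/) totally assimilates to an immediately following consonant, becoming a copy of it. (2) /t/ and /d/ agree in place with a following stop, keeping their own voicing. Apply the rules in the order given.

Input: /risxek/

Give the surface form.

Rule 1: /s/ before /x/ → [x] (total assimilation)
After rule 1: rixxek
Rule 2: no segment meets the rule's conditions; no change.

[rixxek]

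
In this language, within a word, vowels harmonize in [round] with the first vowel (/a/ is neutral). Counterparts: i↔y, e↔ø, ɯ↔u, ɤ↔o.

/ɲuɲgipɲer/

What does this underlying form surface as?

/i/ harmonizes with /u/ ([+round]) → [y]
/e/ harmonizes with /u/ ([+round]) → [ø]

[ɲuɲgypɲør]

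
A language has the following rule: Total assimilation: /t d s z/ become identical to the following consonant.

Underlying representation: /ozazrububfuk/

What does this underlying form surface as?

/z/ before /r/ → [r] (total assimilation)

[ozarrububfuk]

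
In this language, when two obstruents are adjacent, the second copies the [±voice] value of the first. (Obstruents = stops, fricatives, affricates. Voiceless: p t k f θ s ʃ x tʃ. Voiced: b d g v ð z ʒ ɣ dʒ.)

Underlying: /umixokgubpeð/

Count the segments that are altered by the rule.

2

/g/ after /k/ (voiceless) → [k]
/p/ after /b/ (voiced) → [b]
2 segments change.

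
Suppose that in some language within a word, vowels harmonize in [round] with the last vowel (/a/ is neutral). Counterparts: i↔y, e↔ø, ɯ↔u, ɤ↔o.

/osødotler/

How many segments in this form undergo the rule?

3

/o/ harmonizes with /e/ ([-round]) → [ɤ]
/ø/ harmonizes with /e/ ([-round]) → [e]
/o/ harmonizes with /e/ ([-round]) → [ɤ]
3 segments change.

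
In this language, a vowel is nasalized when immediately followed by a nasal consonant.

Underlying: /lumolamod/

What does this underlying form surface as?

/u/ before nasal /m/ → [ũ]
/a/ before nasal /m/ → [ã]

[lũmolãmod]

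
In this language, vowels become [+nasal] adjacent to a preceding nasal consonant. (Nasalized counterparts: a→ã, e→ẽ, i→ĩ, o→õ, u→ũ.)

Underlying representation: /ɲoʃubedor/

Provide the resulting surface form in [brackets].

/o/ after nasal /ɲ/ → [õ]

[ɲõʃubedor]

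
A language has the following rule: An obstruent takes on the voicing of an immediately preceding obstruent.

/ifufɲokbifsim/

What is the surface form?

[ifufɲokpifsim]

/b/ after /k/ (voiceless) → [p]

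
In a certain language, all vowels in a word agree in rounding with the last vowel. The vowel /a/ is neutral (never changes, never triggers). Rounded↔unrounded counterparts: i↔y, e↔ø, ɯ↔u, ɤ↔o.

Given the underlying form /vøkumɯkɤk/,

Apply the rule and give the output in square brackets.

[vekɯmɯkɤk]

/ø/ harmonizes with /ɤ/ ([-round]) → [e]
/u/ harmonizes with /ɤ/ ([-round]) → [ɯ]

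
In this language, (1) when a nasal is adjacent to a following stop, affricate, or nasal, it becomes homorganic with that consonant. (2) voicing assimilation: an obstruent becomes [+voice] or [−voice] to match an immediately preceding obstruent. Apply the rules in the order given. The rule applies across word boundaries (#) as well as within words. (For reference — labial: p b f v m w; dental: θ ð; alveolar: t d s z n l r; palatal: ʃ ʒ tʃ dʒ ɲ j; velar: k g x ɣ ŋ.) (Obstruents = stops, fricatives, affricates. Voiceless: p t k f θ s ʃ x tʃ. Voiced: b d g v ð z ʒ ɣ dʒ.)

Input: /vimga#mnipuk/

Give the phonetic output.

Rule 1: /m/ before /g/ (velar) → [ŋ]
Rule 1: /m/ before /n/ (alveolar) → [n]
After rule 1: viŋga#nnipuk
Rule 2: no segment meets the rule's conditions; no change.

[viŋga#nnipuk]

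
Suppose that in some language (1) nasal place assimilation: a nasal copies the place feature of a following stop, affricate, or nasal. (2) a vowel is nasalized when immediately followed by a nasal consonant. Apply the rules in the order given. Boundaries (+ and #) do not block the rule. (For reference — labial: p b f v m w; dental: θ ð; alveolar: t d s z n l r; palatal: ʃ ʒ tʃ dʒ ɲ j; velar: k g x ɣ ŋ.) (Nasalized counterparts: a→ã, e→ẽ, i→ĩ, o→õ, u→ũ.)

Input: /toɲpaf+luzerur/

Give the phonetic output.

[tõmpaf+luzerur]

Rule 1: /ɲ/ before /p/ (labial) → [m]
After rule 1: tompaf+luzerur
Rule 2: /o/ before nasal /m/ → [õ]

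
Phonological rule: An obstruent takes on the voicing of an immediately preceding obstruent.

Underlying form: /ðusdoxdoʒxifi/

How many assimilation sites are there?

/d/ after /s/ (voiceless) → [t]
/d/ after /x/ (voiceless) → [t]
/x/ after /ʒ/ (voiced) → [ɣ]
3 segments change.

3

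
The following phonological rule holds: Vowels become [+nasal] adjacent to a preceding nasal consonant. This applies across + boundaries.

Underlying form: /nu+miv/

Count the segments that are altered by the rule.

/u/ after nasal /n/ → [ũ]
/i/ after nasal /m/ → [ĩ]
2 segments change.

2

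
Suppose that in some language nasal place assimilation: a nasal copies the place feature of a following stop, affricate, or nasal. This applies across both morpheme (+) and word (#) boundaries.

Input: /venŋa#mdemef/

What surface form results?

/n/ before /ŋ/ (velar) → [ŋ]
/m/ before /d/ (alveolar) → [n]

[veŋŋa#ndemef]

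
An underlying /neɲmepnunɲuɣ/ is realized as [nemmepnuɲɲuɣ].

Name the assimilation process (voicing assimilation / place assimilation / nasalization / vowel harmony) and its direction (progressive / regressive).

place assimilation, regressive

/ɲ/→[m] /n/→[ɲ].
Each target copies a feature from the following segment, so the direction is regressive.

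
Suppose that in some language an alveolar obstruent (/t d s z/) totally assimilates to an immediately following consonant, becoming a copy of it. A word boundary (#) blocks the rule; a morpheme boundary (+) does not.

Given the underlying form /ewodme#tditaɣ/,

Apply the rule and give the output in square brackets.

[ewomme#dditaɣ]

/d/ before /m/ → [m] (total assimilation)
/t/ before /d/ → [d] (total assimilation)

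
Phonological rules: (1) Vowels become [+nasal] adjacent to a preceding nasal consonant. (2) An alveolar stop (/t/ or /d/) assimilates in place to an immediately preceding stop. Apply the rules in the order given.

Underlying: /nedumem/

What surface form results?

[nẽdumẽm]

Rule 1: /e/ after nasal /n/ → [ẽ]
Rule 1: /e/ after nasal /m/ → [ẽ]
After rule 1: nẽdumẽm
Rule 2: no segment meets the rule's conditions; no change.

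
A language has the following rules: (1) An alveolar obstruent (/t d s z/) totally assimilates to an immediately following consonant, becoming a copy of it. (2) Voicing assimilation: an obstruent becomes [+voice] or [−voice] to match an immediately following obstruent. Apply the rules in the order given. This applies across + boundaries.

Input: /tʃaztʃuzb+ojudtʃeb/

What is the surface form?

[tʃatʃtʃubb+ojutʃtʃeb]

Rule 1: /z/ before /tʃ/ → [tʃ] (total assimilation)
Rule 1: /z/ before /b/ → [b] (total assimilation)
Rule 1: /d/ before /tʃ/ → [tʃ] (total assimilation)
After rule 1: tʃatʃtʃubb+ojutʃtʃeb
Rule 2: no segment meets the rule's conditions; no change.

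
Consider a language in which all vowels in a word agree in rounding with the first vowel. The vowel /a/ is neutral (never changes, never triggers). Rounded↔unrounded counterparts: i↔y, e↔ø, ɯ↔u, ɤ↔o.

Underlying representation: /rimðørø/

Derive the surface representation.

[rimðere]

/ø/ harmonizes with /i/ ([-round]) → [e]
/ø/ harmonizes with /i/ ([-round]) → [e]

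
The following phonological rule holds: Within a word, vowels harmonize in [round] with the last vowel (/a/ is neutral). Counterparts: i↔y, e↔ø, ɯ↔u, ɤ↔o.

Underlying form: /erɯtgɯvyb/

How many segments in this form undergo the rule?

/e/ harmonizes with /y/ ([+round]) → [ø]
/ɯ/ harmonizes with /y/ ([+round]) → [u]
/ɯ/ harmonizes with /y/ ([+round]) → [u]
3 segments change.

3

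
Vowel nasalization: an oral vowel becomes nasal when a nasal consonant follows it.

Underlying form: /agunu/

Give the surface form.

/u/ before nasal /n/ → [ũ]

[agũnu]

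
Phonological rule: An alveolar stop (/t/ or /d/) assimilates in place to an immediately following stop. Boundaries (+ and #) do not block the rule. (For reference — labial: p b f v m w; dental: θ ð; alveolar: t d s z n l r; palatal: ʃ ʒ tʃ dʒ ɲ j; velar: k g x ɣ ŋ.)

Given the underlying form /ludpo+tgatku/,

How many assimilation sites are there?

/d/ before /p/ (labial) → [b]
/t/ before /g/ (velar) → [k]
/t/ before /k/ (velar) → [k]
3 segments change.

3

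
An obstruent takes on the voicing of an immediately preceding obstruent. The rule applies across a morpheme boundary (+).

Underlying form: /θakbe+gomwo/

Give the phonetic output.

/b/ after /k/ (voiceless) → [p]

[θakpe+gomwo]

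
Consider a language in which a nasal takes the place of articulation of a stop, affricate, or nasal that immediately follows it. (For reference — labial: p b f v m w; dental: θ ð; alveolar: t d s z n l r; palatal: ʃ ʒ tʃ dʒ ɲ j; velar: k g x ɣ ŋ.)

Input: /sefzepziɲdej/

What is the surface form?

/ɲ/ before /d/ (alveolar) → [n]

[sefzepzindej]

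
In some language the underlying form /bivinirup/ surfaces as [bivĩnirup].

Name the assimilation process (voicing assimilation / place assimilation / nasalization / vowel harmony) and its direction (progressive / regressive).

/i/→[ĩ].
Each target copies a feature from the following segment, so the direction is regressive.

nasalization, regressive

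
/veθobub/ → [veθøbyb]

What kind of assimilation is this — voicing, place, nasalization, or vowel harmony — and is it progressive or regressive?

vowel harmony, progressive

/o/→[ø] /u/→[y].
Vowels agree with the first vowel, so the harmony is progressive.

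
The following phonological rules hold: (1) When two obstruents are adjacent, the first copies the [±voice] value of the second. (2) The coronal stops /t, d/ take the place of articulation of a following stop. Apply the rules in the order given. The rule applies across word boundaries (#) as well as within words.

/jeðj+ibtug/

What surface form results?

Rule 1: /b/ before /t/ (voiceless) → [p]
After rule 1: jeðj+iptug
Rule 2: no segment meets the rule's conditions; no change.

[jeðj+iptug]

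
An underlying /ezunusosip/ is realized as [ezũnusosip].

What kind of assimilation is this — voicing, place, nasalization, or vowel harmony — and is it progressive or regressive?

nasalization, regressive

/u/→[ũ].
Each target copies a feature from the following segment, so the direction is regressive.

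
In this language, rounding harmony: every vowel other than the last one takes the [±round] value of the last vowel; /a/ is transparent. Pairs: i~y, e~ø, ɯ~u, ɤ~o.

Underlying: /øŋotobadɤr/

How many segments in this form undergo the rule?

3

/ø/ harmonizes with /ɤ/ ([-round]) → [e]
/o/ harmonizes with /ɤ/ ([-round]) → [ɤ]
/o/ harmonizes with /ɤ/ ([-round]) → [ɤ]
3 segments change.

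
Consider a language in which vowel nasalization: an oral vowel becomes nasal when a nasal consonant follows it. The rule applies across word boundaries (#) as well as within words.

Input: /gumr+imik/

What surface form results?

[gũmr+ĩmik]

/u/ before nasal /m/ → [ũ]
/i/ before nasal /m/ → [ĩ]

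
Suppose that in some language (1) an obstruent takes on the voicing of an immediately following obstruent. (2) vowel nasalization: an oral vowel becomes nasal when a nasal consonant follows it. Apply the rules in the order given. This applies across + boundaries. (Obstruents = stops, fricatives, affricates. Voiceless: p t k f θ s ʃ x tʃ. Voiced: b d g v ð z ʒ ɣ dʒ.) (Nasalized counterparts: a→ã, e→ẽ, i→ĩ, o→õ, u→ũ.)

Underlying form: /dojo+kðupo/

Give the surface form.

Rule 1: /k/ before /ð/ (voiced) → [g]
After rule 1: dojo+gðupo
Rule 2: no segment meets the rule's conditions; no change.

[dojo+gðupo]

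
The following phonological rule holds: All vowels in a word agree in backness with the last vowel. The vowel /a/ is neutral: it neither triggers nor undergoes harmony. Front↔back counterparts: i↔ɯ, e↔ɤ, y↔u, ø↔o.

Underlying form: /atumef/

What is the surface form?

[atymef]

/u/ harmonizes with /e/ ([-back]) → [y]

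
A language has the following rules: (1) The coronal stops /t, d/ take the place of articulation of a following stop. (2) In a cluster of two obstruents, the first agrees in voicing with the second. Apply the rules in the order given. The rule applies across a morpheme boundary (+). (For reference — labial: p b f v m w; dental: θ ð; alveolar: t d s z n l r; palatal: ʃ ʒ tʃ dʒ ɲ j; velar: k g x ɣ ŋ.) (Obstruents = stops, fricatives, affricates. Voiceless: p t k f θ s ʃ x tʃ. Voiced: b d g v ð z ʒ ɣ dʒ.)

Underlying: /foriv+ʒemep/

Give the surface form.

[foriv+ʒemep]

Rule 1: no segment meets the rule's conditions; no change.
After rule 1: foriv+ʒemep
Rule 2: no segment meets the rule's conditions; no change.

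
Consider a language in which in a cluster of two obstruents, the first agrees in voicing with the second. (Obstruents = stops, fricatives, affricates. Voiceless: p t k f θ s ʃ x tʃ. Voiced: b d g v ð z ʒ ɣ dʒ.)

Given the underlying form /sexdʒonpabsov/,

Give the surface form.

[seɣdʒonpapsov]

/x/ before /dʒ/ (voiced) → [ɣ]
/b/ before /s/ (voiceless) → [p]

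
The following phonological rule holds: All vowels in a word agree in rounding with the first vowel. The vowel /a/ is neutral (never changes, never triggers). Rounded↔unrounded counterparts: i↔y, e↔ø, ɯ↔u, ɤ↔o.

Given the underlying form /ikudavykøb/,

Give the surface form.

[ikɯdavikeb]

/u/ harmonizes with /i/ ([-round]) → [ɯ]
/y/ harmonizes with /i/ ([-round]) → [i]
/ø/ harmonizes with /i/ ([-round]) → [e]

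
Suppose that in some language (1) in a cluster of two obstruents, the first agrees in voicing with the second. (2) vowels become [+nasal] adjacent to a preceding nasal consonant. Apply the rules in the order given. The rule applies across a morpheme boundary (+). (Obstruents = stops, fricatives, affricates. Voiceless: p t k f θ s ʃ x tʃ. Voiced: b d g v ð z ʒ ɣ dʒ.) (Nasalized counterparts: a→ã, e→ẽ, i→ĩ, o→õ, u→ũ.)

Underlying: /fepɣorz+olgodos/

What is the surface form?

[febɣorz+olgodos]

Rule 1: /p/ before /ɣ/ (voiced) → [b]
After rule 1: febɣorz+olgodos
Rule 2: no segment meets the rule's conditions; no change.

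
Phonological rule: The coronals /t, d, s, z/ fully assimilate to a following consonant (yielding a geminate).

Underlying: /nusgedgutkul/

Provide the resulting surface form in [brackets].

/s/ before /g/ → [g] (total assimilation)
/d/ before /g/ → [g] (total assimilation)
/t/ before /k/ → [k] (total assimilation)

[nuggeggukkul]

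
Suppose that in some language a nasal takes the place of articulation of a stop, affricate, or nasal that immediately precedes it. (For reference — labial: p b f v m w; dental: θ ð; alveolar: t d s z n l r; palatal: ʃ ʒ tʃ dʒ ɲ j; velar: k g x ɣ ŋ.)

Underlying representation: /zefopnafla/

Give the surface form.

/n/ after /p/ (labial) → [m]

[zefopmafla]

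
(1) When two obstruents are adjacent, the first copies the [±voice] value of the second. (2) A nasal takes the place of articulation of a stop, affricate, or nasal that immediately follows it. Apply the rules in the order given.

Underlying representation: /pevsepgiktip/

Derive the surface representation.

[pefsebgiktip]

Rule 1: /v/ before /s/ (voiceless) → [f]
Rule 1: /p/ before /g/ (voiced) → [b]
After rule 1: pefsebgiktip
Rule 2: no segment meets the rule's conditions; no change.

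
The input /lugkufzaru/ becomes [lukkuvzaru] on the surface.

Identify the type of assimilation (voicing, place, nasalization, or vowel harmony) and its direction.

voicing assimilation, regressive

/g/→[k] /f/→[v].
Each target copies a feature from the following segment, so the direction is regressive.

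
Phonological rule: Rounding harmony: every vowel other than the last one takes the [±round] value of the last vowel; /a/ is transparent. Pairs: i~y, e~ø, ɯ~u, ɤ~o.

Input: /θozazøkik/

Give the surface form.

[θɤzazekik]

/o/ harmonizes with /i/ ([-round]) → [ɤ]
/ø/ harmonizes with /i/ ([-round]) → [e]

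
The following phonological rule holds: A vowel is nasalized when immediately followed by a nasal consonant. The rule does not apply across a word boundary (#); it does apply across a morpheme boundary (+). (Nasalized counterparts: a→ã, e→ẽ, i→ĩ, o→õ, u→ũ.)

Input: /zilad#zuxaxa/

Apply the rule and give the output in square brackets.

no segment meets the rule's conditions; no change.

[zilad#zuxaxa]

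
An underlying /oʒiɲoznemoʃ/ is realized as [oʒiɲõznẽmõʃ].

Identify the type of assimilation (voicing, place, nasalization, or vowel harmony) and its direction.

nasalization, progressive

/o/→[õ] /e/→[ẽ] /o/→[õ].
Each target copies a feature from the preceding segment, so the direction is progressive.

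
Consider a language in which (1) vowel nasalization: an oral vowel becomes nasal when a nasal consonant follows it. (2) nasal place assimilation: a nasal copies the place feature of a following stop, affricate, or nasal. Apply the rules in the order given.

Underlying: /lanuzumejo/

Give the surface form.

Rule 1: /a/ before nasal /n/ → [ã]
Rule 1: /u/ before nasal /m/ → [ũ]
After rule 1: lãnuzũmejo
Rule 2: no segment meets the rule's conditions; no change.

[lãnuzũmejo]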